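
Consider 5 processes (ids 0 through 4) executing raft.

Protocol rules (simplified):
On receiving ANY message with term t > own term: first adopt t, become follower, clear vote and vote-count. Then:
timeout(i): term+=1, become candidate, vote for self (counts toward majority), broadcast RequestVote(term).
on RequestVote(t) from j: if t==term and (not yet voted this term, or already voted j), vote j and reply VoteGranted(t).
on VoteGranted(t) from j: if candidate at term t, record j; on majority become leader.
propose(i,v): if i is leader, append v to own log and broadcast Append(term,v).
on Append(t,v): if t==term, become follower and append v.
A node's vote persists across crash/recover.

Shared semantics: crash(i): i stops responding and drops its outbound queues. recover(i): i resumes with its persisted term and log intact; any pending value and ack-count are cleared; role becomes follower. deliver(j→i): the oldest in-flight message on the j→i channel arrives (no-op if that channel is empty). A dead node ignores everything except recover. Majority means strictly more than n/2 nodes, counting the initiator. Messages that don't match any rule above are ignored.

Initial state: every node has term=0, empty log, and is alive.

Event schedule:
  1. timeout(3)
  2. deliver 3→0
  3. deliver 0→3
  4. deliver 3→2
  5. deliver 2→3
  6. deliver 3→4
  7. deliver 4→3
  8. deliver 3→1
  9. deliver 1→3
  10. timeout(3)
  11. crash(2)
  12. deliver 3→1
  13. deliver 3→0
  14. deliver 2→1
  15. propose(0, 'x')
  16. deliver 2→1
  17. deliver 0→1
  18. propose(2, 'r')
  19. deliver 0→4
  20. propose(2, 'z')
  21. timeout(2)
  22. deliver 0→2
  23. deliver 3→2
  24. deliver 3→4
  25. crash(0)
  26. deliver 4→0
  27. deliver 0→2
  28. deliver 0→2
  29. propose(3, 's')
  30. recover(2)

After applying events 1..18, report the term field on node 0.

2

e1 timeout(3): 3[cand,t=1,-]
e2 deliver 3→0: 0[foll,t=1,-]
e3 deliver 0→3: ·
e4 deliver 3→2: 2[foll,t=1,-]
e5 deliver 2→3: 3[lead,t=1,-]
e6 deliver 3→4: 4[foll,t=1,-]
e7 deliver 4→3: ·
e8 deliver 3→1: 1[foll,t=1,-]
e9 deliver 1→3: ·
e10 timeout(3): 3[cand,t=2,-]
e11 crash(2): 2[✗foll,t=1,-]
e12 deliver 3→1: 1[foll,t=2,-]
e13 deliver 3→0: 0[foll,t=2,-]
e14 deliver 2→1: ·
e15 propose(0,'x'): ·
e16 deliver 2→1: ·
e17 deliver 0→1: ·
e18 propose(2,'r'): ·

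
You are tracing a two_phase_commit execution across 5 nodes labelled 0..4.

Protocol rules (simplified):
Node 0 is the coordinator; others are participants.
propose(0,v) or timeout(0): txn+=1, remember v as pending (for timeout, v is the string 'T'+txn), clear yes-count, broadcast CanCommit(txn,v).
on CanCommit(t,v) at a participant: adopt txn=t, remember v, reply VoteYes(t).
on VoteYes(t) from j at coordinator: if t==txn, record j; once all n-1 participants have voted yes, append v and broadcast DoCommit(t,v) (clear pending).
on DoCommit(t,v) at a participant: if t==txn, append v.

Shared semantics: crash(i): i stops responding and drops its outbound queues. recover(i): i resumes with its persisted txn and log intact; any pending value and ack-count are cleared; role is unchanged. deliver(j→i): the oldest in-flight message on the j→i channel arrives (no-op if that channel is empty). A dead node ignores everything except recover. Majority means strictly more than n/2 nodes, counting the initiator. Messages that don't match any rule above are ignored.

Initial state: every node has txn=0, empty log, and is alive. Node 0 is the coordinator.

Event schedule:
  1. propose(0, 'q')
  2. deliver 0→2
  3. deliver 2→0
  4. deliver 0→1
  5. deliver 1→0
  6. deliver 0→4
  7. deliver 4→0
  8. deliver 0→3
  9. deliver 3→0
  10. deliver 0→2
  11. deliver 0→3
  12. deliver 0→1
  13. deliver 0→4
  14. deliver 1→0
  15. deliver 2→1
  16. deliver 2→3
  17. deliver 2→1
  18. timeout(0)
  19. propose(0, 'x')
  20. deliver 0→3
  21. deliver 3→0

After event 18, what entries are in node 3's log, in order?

after 1 — propose(0,'q'): n0:coor/t1/[-]
after 2 — deliver 0→2: n2:part/t1/[-]
after 3 — deliver 2→0: ·
after 4 — deliver 0→1: n1:part/t1/[-]
after 5 — deliver 1→0: ·
after 6 — deliver 0→4: n4:part/t1/[-]
after 7 — deliver 4→0: ·
after 8 — deliver 0→3: n3:part/t1/[-]
after 9 — deliver 3→0: n0:coor/t1/[q]
after 10 — deliver 0→2: n2:part/t1/[q]
after 11 — deliver 0→3: n3:part/t1/[q]
after 12 — deliver 0→1: n1:part/t1/[q]
after 13 — deliver 0→4: n4:part/t1/[q]
after 14 — deliver 1→0: ·
after 15 — deliver 2→1: ·
after 16 — deliver 2→3: ·
after 17 — deliver 2→1: ·
after 18 — timeout(0): n0:coor/t2/[q]

q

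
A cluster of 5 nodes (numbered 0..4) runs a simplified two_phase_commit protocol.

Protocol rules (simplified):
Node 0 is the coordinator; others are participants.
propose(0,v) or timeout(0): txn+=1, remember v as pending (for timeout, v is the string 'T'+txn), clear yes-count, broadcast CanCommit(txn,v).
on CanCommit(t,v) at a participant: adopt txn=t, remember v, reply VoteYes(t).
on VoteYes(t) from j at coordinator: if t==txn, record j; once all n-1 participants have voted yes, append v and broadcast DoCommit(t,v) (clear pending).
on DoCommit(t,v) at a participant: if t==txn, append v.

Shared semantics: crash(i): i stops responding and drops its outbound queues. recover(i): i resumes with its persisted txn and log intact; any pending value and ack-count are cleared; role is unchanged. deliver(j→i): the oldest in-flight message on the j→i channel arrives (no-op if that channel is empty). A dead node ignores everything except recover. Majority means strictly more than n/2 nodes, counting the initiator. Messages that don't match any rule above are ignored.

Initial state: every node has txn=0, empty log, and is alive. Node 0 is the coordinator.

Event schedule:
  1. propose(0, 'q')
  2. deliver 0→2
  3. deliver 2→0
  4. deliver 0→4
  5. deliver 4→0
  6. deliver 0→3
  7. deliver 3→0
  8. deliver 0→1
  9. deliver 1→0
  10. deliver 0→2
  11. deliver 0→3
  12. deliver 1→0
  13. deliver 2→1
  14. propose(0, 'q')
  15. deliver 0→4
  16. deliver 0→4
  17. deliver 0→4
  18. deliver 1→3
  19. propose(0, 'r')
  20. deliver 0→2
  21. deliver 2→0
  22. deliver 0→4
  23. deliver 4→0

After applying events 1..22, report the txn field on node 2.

2

1. propose(0,'q'):  <0:coor t1 ->
2. deliver 0→2:  <2:part t1 ->
3. deliver 2→0:  nop
4. deliver 0→4:  <4:part t1 ->
5. deliver 4→0:  nop
6. deliver 0→3:  <3:part t1 ->
7. deliver 3→0:  nop
8. deliver 0→1:  <1:part t1 ->
9. deliver 1→0:  <0:coor t1 q>
10. deliver 0→2:  <2:part t1 q>
11. deliver 0→3:  <3:part t1 q>
12. deliver 1→0:  nop
13. deliver 2→1:  nop
14. propose(0,'q'):  <0:coor t2 q>
15. deliver 0→4:  <4:part t1 q>
16. deliver 0→4:  <4:part t2 q>
17. deliver 0→4:  nop
18. deliver 1→3:  nop
19. propose(0,'r'):  <0:coor t3 q>
20. deliver 0→2:  <2:part t2 q>
21. deliver 2→0:  nop
22. deliver 0→4:  <4:part t3 q>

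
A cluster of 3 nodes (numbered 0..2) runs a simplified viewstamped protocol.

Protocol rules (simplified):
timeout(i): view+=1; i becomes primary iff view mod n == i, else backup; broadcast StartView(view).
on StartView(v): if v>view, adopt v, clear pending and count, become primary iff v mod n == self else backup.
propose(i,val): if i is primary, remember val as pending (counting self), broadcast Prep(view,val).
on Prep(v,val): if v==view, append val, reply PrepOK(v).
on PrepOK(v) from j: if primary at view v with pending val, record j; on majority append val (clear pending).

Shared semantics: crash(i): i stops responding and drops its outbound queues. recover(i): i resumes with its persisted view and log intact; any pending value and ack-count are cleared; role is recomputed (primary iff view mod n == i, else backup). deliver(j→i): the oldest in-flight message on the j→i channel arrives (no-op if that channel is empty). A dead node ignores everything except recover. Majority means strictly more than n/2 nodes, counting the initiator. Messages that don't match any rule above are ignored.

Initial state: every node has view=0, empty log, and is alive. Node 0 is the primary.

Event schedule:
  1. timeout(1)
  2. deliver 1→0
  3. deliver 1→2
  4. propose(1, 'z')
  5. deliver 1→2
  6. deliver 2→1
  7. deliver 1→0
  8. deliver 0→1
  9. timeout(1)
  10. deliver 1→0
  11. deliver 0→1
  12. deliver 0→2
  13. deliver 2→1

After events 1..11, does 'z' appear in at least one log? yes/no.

after 1 — timeout(1): n1:prim/v1/[-]
after 2 — deliver 1→0: n0:back/v1/[-]
after 3 — deliver 1→2: n2:back/v1/[-]
after 4 — propose(1,'z'): ·
after 5 — deliver 1→2: n2:back/v1/[z]
after 6 — deliver 2→1: n1:prim/v1/[z]
after 7 — deliver 1→0: n0:back/v1/[z]
after 8 — deliver 0→1: ·
after 9 — timeout(1): n1:back/v2/[z]
after 10 — deliver 1→0: n0:back/v2/[z]
after 11 — deliver 0→1: ·

yes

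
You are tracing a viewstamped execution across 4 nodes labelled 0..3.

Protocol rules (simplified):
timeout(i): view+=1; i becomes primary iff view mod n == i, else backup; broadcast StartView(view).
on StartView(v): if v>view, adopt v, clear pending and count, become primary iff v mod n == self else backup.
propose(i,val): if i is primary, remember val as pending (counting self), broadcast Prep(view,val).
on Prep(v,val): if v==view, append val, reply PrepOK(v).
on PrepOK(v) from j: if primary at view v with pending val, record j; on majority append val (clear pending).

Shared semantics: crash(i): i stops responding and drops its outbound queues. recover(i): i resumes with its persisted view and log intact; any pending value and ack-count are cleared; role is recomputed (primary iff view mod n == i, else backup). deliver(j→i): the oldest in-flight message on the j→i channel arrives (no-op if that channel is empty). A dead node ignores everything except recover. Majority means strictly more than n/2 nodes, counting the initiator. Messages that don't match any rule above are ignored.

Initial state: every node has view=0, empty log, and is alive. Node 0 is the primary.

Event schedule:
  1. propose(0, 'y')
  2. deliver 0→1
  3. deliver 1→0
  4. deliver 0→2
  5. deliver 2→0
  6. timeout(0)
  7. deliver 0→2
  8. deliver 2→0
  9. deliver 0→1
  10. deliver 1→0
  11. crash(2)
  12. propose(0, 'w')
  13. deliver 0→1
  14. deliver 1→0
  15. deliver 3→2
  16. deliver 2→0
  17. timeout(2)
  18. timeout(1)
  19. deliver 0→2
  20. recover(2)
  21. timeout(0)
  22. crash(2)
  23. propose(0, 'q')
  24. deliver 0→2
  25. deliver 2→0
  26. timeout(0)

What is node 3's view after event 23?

step 1 propose(0,'y'): —
step 2 deliver 0→1: 1={back,v=0,log=y}
step 3 deliver 1→0: —
step 4 deliver 0→2: 2={back,v=0,log=y}
step 5 deliver 2→0: 0={prim,v=0,log=y}
step 6 timeout(0): 0={back,v=1,log=y}
step 7 deliver 0→2: 2={back,v=1,log=y}
step 8 deliver 2→0: —
step 9 deliver 0→1: 1={prim,v=1,log=y}
step 10 deliver 1→0: —
step 11 crash(2): 2={✗back,v=1,log=y}
step 12 propose(0,'w'): —
step 13 deliver 0→1: —
step 14 deliver 1→0: —
step 15 deliver 3→2: —
step 16 deliver 2→0: —
step 17 timeout(2): —
step 18 timeout(1): 1={back,v=2,log=y}
step 19 deliver 0→2: —
step 20 recover(2): 2={back,v=1,log=y}
step 21 timeout(0): 0={back,v=2,log=y}
step 22 crash(2): 2={✗back,v=1,log=y}
step 23 propose(0,'q'): —

0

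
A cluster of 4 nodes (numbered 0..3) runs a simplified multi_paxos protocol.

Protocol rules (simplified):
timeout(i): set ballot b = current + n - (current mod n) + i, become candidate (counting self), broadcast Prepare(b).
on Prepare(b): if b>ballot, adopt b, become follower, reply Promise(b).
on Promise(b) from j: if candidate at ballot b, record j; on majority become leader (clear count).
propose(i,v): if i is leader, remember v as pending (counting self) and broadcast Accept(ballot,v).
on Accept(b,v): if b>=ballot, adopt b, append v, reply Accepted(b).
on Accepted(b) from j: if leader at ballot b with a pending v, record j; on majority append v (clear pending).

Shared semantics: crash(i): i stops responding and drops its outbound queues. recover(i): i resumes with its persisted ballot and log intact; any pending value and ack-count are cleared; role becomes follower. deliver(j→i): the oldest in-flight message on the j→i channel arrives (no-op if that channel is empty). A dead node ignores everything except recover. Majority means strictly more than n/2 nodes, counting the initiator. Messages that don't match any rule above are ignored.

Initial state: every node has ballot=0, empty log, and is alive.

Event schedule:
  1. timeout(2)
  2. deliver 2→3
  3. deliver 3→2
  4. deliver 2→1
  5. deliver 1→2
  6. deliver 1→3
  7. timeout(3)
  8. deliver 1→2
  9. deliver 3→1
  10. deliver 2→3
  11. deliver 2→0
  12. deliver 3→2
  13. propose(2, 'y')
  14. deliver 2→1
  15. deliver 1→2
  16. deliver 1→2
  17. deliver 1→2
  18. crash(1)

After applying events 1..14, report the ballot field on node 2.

11

step 1 timeout(2): 2={cand,b=6,log=-}
step 2 deliver 2→3: 3={foll,b=6,log=-}
step 3 deliver 3→2: —
step 4 deliver 2→1: 1={foll,b=6,log=-}
step 5 deliver 1→2: 2={lead,b=6,log=-}
step 6 deliver 1→3: —
step 7 timeout(3): 3={cand,b=11,log=-}
step 8 deliver 1→2: —
step 9 deliver 3→1: 1={foll,b=11,log=-}
step 10 deliver 2→3: —
step 11 deliver 2→0: 0={foll,b=6,log=-}
step 12 deliver 3→2: 2={foll,b=11,log=-}
step 13 propose(2,'y'): —
step 14 deliver 2→1: —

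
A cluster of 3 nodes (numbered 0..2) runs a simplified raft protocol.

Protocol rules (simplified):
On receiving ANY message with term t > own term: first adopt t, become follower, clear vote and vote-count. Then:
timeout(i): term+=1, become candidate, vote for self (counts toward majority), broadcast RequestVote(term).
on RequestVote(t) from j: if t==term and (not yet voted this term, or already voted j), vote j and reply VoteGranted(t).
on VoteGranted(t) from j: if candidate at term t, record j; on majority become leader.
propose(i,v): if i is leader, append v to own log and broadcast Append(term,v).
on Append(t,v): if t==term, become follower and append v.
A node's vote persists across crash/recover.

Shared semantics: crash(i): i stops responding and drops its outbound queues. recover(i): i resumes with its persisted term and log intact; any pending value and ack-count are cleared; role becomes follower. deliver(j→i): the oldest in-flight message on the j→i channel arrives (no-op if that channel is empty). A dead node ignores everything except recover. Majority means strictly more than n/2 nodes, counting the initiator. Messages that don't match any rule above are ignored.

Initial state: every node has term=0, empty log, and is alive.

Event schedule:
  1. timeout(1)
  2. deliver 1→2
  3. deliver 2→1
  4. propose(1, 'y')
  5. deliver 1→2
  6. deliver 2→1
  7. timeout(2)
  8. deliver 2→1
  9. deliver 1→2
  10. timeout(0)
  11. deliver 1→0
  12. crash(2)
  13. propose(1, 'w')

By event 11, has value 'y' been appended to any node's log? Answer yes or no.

yes

e1 timeout(1): 1[cand,t=1,-]
e2 deliver 1→2: 2[foll,t=1,-]
e3 deliver 2→1: 1[lead,t=1,-]
e4 propose(1,'y'): 1[lead,t=1,y]
e5 deliver 1→2: 2[foll,t=1,y]
e6 deliver 2→1: ·
e7 timeout(2): 2[cand,t=2,y]
e8 deliver 2→1: 1[foll,t=2,y]
e9 deliver 1→2: 2[lead,t=2,y]
e10 timeout(0): 0[cand,t=1,-]
e11 deliver 1→0: ·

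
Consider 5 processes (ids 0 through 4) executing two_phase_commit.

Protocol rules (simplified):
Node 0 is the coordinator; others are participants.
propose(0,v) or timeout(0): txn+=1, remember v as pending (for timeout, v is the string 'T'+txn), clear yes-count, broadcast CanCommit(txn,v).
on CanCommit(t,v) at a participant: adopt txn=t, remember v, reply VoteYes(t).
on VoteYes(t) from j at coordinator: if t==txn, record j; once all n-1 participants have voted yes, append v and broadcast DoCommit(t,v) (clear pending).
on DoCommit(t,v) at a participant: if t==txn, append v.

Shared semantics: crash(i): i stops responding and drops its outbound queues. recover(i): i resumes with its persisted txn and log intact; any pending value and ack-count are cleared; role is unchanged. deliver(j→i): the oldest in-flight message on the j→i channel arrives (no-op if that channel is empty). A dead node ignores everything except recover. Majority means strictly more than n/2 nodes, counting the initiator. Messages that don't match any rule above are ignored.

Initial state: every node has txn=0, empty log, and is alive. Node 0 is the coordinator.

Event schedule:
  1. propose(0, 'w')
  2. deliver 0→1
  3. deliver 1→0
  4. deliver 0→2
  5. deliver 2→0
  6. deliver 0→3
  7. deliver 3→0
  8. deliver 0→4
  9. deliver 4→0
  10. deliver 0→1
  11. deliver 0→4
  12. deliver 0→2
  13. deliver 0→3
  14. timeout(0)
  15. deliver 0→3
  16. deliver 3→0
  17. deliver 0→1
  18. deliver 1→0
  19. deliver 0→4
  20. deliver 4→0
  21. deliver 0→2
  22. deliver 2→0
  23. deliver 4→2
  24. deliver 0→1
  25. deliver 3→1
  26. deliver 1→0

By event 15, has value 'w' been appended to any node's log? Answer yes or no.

step 1 propose(0,'w'): 0={coor,t=1,log=-}
step 2 deliver 0→1: 1={part,t=1,log=-}
step 3 deliver 1→0: —
step 4 deliver 0→2: 2={part,t=1,log=-}
step 5 deliver 2→0: —
step 6 deliver 0→3: 3={part,t=1,log=-}
step 7 deliver 3→0: —
step 8 deliver 0→4: 4={part,t=1,log=-}
step 9 deliver 4→0: 0={coor,t=1,log=w}
step 10 deliver 0→1: 1={part,t=1,log=w}
step 11 deliver 0→4: 4={part,t=1,log=w}
step 12 deliver 0→2: 2={part,t=1,log=w}
step 13 deliver 0→3: 3={part,t=1,log=w}
step 14 timeout(0): 0={coor,t=2,log=w}
step 15 deliver 0→3: 3={part,t=2,log=w}

yes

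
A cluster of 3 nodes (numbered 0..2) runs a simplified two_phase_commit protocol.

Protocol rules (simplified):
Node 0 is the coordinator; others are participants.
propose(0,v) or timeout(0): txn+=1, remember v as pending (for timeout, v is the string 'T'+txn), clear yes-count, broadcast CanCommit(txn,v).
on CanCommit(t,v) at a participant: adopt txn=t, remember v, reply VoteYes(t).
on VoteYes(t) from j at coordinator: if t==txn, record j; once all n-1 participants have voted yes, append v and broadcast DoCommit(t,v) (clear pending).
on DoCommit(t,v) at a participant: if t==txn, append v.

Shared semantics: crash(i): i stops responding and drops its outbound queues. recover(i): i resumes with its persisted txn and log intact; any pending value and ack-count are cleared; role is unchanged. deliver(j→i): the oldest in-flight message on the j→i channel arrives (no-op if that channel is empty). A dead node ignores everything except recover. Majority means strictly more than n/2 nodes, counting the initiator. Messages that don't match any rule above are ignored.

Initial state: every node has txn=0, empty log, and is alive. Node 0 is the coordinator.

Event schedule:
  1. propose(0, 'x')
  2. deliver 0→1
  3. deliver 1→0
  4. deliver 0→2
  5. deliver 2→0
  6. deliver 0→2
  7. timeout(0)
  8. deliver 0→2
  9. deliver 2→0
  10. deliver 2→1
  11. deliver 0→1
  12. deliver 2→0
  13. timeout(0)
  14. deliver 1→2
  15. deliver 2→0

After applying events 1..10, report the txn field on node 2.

2

e1 propose(0,'x'): 0[coor,t=1,-]
e2 deliver 0→1: 1[part,t=1,-]
e3 deliver 1→0: ·
e4 deliver 0→2: 2[part,t=1,-]
e5 deliver 2→0: 0[coor,t=1,x]
e6 deliver 0→2: 2[part,t=1,x]
e7 timeout(0): 0[coor,t=2,x]
e8 deliver 0→2: 2[part,t=2,x]
e9 deliver 2→0: ·
e10 deliver 2→1: ·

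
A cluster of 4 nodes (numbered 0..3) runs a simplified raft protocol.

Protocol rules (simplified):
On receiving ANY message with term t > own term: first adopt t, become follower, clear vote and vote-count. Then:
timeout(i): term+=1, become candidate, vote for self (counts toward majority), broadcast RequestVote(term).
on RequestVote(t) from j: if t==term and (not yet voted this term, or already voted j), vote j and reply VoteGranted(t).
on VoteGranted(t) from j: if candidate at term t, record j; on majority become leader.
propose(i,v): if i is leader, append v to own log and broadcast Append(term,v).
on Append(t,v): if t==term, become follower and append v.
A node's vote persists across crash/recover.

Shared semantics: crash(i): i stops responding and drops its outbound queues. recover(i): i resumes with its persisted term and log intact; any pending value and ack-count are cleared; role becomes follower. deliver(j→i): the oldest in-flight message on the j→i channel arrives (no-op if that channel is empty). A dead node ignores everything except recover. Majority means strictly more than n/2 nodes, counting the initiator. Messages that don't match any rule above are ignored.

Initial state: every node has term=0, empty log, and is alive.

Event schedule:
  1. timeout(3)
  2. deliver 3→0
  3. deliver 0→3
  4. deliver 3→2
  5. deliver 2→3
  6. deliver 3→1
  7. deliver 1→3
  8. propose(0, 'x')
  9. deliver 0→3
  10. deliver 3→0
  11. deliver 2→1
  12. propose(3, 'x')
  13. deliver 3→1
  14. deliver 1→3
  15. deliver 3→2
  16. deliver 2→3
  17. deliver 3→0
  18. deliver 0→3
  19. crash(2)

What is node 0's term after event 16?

e1 timeout(3): 3[cand,t=1,-]
e2 deliver 3→0: 0[foll,t=1,-]
e3 deliver 0→3: ·
e4 deliver 3→2: 2[foll,t=1,-]
e5 deliver 2→3: 3[lead,t=1,-]
e6 deliver 3→1: 1[foll,t=1,-]
e7 deliver 1→3: ·
e8 propose(0,'x'): ·
e9 deliver 0→3: ·
e10 deliver 3→0: ·
e11 deliver 2→1: ·
e12 propose(3,'x'): 3[lead,t=1,x]
e13 deliver 3→1: 1[foll,t=1,x]
e14 deliver 1→3: ·
e15 deliver 3→2: 2[foll,t=1,x]
e16 deliver 2→3: ·

1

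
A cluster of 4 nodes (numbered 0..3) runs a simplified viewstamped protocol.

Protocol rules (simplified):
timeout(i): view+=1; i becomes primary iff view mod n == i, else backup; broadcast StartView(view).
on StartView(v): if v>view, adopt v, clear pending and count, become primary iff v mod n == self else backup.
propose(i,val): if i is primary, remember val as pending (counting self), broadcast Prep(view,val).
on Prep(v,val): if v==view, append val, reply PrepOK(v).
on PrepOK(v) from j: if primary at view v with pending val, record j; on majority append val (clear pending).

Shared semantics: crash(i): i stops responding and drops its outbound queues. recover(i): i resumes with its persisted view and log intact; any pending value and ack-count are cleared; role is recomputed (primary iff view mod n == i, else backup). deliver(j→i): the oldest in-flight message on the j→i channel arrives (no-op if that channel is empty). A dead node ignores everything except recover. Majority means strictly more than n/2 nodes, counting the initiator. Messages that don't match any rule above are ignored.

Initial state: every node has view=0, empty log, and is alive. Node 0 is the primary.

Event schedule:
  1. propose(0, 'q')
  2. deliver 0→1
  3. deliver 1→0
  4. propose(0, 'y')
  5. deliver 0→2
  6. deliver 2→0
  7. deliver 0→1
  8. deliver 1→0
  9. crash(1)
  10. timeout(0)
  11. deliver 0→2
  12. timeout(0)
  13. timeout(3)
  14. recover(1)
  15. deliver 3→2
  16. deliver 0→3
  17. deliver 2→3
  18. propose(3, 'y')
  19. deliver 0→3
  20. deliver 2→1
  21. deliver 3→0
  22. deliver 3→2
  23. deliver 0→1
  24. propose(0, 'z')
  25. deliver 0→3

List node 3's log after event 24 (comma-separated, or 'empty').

empty

step 1 propose(0,'q'): —
step 2 deliver 0→1: 1={back,v=0,log=q}
step 3 deliver 1→0: —
step 4 propose(0,'y'): —
step 5 deliver 0→2: 2={back,v=0,log=q}
step 6 deliver 2→0: —
step 7 deliver 0→1: 1={back,v=0,log=q,y}
step 8 deliver 1→0: 0={prim,v=0,log=y}
step 9 crash(1): 1={✗back,v=0,log=q,y}
step 10 timeout(0): 0={back,v=1,log=y}
step 11 deliver 0→2: 2={back,v=0,log=q,y}
step 12 timeout(0): 0={back,v=2,log=y}
step 13 timeout(3): 3={back,v=1,log=-}
step 14 recover(1): 1={back,v=0,log=q,y}
step 15 deliver 3→2: 2={back,v=1,log=q,y}
step 16 deliver 0→3: —
step 17 deliver 2→3: —
step 18 propose(3,'y'): —
step 19 deliver 0→3: —
step 20 deliver 2→1: —
step 21 deliver 3→0: —
step 22 deliver 3→2: —
step 23 deliver 0→1: 1={prim,v=1,log=q,y}
step 24 propose(0,'z'): —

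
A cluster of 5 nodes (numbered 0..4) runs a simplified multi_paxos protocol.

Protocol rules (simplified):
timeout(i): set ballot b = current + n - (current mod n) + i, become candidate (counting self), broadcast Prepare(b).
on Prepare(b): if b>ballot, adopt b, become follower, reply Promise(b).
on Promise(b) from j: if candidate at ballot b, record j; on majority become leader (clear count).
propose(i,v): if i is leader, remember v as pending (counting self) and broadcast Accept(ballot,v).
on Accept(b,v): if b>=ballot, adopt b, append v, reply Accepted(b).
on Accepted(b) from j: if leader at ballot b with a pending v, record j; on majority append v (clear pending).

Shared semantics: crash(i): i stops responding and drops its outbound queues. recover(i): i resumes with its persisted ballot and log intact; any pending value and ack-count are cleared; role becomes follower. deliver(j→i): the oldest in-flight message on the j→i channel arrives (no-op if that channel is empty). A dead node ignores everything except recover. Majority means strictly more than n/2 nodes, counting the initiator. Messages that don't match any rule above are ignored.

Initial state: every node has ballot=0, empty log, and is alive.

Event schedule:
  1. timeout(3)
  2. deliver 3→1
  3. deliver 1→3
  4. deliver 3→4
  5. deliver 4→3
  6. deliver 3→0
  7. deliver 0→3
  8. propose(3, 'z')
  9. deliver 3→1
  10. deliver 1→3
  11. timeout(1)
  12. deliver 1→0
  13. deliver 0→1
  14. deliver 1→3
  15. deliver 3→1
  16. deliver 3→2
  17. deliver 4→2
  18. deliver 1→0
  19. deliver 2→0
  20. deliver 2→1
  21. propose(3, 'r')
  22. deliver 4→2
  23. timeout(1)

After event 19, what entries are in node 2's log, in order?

1. timeout(3):  <3:cand b8 ->
2. deliver 3→1:  <1:foll b8 ->
3. deliver 1→3:  nop
4. deliver 3→4:  <4:foll b8 ->
5. deliver 4→3:  <3:lead b8 ->
6. deliver 3→0:  <0:foll b8 ->
7. deliver 0→3:  nop
8. propose(3,'z'):  nop
9. deliver 3→1:  <1:foll b8 z>
10. deliver 1→3:  nop
11. timeout(1):  <1:cand b11 z>
12. deliver 1→0:  <0:foll b11 ->
13. deliver 0→1:  nop
14. deliver 1→3:  <3:foll b11 ->
15. deliver 3→1:  <1:lead b11 z>
16. deliver 3→2:  <2:foll b8 ->
17. deliver 4→2:  nop
18. deliver 1→0:  nop
19. deliver 2→0:  nop

empty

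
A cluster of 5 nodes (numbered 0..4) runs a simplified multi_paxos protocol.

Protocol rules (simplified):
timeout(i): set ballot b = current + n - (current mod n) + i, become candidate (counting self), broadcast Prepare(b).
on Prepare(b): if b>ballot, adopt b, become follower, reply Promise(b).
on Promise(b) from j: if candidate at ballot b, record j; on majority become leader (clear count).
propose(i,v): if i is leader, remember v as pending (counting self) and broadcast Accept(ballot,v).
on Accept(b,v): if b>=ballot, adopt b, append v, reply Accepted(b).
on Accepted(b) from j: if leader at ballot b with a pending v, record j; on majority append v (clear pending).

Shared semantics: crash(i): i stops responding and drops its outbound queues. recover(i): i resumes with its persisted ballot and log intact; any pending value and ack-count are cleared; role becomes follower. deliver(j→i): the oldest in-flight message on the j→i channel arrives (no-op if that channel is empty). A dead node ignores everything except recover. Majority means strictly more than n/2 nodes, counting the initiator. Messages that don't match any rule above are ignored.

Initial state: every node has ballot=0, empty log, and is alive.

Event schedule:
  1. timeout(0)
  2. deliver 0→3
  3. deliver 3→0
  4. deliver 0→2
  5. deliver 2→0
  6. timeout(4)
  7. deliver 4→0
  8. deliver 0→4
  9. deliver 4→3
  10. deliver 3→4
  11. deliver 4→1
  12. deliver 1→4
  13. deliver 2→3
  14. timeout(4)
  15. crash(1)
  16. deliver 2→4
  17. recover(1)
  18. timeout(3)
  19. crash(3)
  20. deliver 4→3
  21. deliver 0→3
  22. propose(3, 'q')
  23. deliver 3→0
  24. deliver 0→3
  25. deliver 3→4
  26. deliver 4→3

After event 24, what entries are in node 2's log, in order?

empty

e1 timeout(0): 0[cand,b=5,-]
e2 deliver 0→3: 3[foll,b=5,-]
e3 deliver 3→0: ·
e4 deliver 0→2: 2[foll,b=5,-]
e5 deliver 2→0: 0[lead,b=5,-]
e6 timeout(4): 4[cand,b=9,-]
e7 deliver 4→0: 0[foll,b=9,-]
e8 deliver 0→4: ·
e9 deliver 4→3: 3[foll,b=9,-]
e10 deliver 3→4: ·
e11 deliver 4→1: 1[foll,b=9,-]
e12 deliver 1→4: 4[lead,b=9,-]
e13 deliver 2→3: ·
e14 timeout(4): 4[cand,b=14,-]
e15 crash(1): 1[✗foll,b=9,-]
e16 deliver 2→4: ·
e17 recover(1): 1[foll,b=9,-]
e18 timeout(3): 3[cand,b=13,-]
e19 crash(3): 3[✗cand,b=13,-]
e20 deliver 4→3: ·
e21 deliver 0→3: ·
e22 propose(3,'q'): ·
e23 deliver 3→0: ·
e24 deliver 0→3: ·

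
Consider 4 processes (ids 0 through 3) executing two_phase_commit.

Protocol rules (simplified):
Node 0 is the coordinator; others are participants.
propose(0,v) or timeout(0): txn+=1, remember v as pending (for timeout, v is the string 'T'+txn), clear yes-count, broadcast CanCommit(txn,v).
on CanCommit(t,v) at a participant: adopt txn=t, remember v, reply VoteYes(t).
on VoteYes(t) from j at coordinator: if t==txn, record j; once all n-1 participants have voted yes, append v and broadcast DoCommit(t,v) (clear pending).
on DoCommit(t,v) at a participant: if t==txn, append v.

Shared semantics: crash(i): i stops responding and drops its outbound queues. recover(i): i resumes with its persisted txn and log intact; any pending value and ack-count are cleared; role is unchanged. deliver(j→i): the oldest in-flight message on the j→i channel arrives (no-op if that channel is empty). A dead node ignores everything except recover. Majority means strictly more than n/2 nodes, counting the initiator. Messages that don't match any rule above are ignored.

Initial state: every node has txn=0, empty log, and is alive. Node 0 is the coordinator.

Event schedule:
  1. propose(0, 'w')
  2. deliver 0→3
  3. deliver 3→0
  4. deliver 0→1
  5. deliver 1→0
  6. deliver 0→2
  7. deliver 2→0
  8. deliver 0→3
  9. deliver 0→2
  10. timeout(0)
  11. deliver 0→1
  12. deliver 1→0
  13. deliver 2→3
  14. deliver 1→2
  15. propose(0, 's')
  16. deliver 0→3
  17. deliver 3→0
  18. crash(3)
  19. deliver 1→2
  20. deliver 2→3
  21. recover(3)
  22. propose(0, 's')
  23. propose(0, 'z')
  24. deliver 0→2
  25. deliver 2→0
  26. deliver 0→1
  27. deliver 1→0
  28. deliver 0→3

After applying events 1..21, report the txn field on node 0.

step 1 propose(0,'w'): 0={coor,t=1,log=-}
step 2 deliver 0→3: 3={part,t=1,log=-}
step 3 deliver 3→0: —
step 4 deliver 0→1: 1={part,t=1,log=-}
step 5 deliver 1→0: —
step 6 deliver 0→2: 2={part,t=1,log=-}
step 7 deliver 2→0: 0={coor,t=1,log=w}
step 8 deliver 0→3: 3={part,t=1,log=w}
step 9 deliver 0→2: 2={part,t=1,log=w}
step 10 timeout(0): 0={coor,t=2,log=w}
step 11 deliver 0→1: 1={part,t=1,log=w}
step 12 deliver 1→0: —
step 13 deliver 2→3: —
step 14 deliver 1→2: —
step 15 propose(0,'s'): 0={coor,t=3,log=w}
step 16 deliver 0→3: 3={part,t=2,log=w}
step 17 deliver 3→0: —
step 18 crash(3): 3={✗part,t=2,log=w}
step 19 deliver 1→2: —
step 20 deliver 2→3: —
step 21 recover(3): 3={part,t=2,log=w}

3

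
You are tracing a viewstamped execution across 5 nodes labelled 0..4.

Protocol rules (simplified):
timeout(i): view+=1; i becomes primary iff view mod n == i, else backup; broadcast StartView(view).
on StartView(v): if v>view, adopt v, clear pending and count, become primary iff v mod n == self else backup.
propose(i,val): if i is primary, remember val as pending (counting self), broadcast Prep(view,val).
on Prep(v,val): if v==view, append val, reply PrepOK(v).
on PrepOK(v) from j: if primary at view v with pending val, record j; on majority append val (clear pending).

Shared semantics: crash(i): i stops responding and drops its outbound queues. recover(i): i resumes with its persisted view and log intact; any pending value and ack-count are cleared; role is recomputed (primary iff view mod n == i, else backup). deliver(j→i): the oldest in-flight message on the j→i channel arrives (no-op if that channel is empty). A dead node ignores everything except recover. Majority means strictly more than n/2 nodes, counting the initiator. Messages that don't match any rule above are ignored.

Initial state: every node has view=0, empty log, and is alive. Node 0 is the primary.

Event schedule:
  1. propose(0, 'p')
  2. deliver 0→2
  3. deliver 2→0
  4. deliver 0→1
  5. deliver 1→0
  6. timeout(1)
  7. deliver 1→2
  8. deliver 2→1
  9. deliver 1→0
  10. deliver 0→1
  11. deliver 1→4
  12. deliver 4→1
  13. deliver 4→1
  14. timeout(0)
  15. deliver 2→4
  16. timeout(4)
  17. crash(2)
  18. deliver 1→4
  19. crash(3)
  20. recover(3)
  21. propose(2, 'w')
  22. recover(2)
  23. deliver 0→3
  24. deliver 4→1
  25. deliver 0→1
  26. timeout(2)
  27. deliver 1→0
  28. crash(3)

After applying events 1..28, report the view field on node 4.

[1] propose(0,'p') → ∅
[2] deliver 0→2 → N2(back v0 [p])
[3] deliver 2→0 → ∅
[4] deliver 0→1 → N1(back v0 [p])
[5] deliver 1→0 → N0(prim v0 [p])
[6] timeout(1) → N1(prim v1 [p])
[7] deliver 1→2 → N2(back v1 [p])
[8] deliver 2→1 → ∅
[9] deliver 1→0 → N0(back v1 [p])
[10] deliver 0→1 → ∅
[11] deliver 1→4 → N4(back v1 [-])
[12] deliver 4→1 → ∅
[13] deliver 4→1 → ∅
[14] timeout(0) → N0(back v2 [p])
[15] deliver 2→4 → ∅
[16] timeout(4) → N4(back v2 [-])
[17] crash(2) → N2(✗back v1 [p])
[18] deliver 1→4 → ∅
[19] crash(3) → N3(✗back v0 [-])
[20] recover(3) → N3(back v0 [-])
[21] propose(2,'w') → ∅
[22] recover(2) → N2(back v1 [p])
[23] deliver 0→3 → N3(back v0 [p])
[24] deliver 4→1 → N1(back v2 [p])
[25] deliver 0→1 → ∅
[26] timeout(2) → N2(prim v2 [p])
[27] deliver 1→0 → ∅
[28] crash(3) → N3(✗back v0 [p])

2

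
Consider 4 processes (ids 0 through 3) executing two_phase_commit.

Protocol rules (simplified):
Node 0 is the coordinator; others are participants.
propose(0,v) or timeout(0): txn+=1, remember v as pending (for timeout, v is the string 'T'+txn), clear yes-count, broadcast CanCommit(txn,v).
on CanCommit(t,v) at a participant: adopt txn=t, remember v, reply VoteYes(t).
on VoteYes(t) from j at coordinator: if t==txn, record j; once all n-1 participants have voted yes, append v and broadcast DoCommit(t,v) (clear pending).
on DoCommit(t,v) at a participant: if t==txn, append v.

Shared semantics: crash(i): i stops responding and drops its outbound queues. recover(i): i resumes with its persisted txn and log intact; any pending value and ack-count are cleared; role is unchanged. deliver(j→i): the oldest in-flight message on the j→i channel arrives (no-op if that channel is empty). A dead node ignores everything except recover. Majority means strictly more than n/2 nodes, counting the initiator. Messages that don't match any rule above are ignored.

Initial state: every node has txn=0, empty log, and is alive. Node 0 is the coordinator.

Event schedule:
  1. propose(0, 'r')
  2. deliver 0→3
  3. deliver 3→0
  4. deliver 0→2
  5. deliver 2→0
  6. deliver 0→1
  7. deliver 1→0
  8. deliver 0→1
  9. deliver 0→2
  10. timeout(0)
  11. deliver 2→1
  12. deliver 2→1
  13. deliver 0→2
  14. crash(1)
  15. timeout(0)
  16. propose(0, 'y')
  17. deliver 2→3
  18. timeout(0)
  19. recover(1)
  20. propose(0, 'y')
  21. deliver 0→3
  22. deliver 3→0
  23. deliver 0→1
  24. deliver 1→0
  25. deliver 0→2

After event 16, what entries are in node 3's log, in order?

after 1 — propose(0,'r'): n0:coor/t1/[-]
after 2 — deliver 0→3: n3:part/t1/[-]
after 3 — deliver 3→0: ·
after 4 — deliver 0→2: n2:part/t1/[-]
after 5 — deliver 2→0: ·
after 6 — deliver 0→1: n1:part/t1/[-]
after 7 — deliver 1→0: n0:coor/t1/[r]
after 8 — deliver 0→1: n1:part/t1/[r]
after 9 — deliver 0→2: n2:part/t1/[r]
after 10 — timeout(0): n0:coor/t2/[r]
after 11 — deliver 2→1: ·
after 12 — deliver 2→1: ·
after 13 — deliver 0→2: n2:part/t2/[r]
after 14 — crash(1): n1:✗part/t1/[r]
after 15 — timeout(0): n0:coor/t3/[r]
after 16 — propose(0,'y'): n0:coor/t4/[r]

empty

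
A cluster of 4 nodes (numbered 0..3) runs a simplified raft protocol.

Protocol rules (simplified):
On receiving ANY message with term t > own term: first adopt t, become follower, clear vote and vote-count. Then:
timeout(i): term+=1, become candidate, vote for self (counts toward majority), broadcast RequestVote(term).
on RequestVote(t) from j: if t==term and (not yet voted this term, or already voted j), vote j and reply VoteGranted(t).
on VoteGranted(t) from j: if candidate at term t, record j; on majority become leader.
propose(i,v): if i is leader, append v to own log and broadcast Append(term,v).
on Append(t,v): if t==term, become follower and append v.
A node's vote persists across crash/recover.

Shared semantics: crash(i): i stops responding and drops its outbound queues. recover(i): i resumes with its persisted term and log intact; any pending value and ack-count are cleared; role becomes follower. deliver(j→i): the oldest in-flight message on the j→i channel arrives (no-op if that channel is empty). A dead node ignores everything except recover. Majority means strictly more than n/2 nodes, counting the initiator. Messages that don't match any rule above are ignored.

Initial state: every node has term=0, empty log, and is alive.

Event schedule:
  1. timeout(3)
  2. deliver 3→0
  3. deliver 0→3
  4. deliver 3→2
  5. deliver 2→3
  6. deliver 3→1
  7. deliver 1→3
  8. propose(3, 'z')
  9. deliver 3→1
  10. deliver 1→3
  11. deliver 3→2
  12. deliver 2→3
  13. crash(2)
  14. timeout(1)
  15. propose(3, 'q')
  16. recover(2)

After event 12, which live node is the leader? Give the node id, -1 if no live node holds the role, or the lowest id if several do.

[1] timeout(3) → N3(cand t1 [-])
[2] deliver 3→0 → N0(foll t1 [-])
[3] deliver 0→3 → ∅
[4] deliver 3→2 → N2(foll t1 [-])
[5] deliver 2→3 → N3(lead t1 [-])
[6] deliver 3→1 → N1(foll t1 [-])
[7] deliver 1→3 → ∅
[8] propose(3,'z') → N3(lead t1 [z])
[9] deliver 3→1 → N1(foll t1 [z])
[10] deliver 1→3 → ∅
[11] deliver 3→2 → N2(foll t1 [z])
[12] deliver 2→3 → ∅

3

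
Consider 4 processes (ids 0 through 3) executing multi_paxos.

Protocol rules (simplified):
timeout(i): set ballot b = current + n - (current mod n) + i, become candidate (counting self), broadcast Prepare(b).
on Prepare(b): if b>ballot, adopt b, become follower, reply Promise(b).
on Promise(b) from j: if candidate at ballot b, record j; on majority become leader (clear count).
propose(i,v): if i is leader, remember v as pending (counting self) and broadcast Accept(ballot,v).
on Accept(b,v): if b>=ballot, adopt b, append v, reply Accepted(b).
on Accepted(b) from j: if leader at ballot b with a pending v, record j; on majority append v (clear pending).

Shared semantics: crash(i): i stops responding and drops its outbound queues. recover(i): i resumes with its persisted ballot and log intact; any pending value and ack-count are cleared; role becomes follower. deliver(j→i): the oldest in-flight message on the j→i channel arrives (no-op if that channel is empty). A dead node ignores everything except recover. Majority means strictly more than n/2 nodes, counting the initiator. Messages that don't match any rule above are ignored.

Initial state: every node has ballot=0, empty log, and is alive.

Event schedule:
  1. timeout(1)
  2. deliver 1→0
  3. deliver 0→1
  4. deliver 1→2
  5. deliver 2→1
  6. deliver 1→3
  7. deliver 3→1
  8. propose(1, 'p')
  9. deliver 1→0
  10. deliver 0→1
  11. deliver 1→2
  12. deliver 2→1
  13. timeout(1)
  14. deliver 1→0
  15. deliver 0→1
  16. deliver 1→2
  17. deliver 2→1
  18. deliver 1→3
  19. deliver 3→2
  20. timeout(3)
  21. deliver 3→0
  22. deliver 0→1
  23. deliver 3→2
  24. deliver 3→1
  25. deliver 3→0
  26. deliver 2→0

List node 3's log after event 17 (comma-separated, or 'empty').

e1 timeout(1): 1[cand,b=5,-]
e2 deliver 1→0: 0[foll,b=5,-]
e3 deliver 0→1: ·
e4 deliver 1→2: 2[foll,b=5,-]
e5 deliver 2→1: 1[lead,b=5,-]
e6 deliver 1→3: 3[foll,b=5,-]
e7 deliver 3→1: ·
e8 propose(1,'p'): ·
e9 deliver 1→0: 0[foll,b=5,p]
e10 deliver 0→1: ·
e11 deliver 1→2: 2[foll,b=5,p]
e12 deliver 2→1: 1[lead,b=5,p]
e13 timeout(1): 1[cand,b=9,p]
e14 deliver 1→0: 0[foll,b=9,p]
e15 deliver 0→1: ·
e16 deliver 1→2: 2[foll,b=9,p]
e17 deliver 2→1: 1[lead,b=9,p]

empty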